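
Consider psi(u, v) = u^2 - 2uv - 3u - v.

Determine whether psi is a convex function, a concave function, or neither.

psi is quadratic, so its Hessian is the constant matrix H = [[2, -2], [-2, 0]].
det(H) = -4, tr(H) = 2.
det(H) < 0, so H is indefinite: neither convex nor concave.

neither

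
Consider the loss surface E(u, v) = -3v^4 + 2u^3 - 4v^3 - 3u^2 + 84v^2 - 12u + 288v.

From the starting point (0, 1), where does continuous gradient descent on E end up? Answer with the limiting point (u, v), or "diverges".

E is separable, so gradient descent decouples: u follows -∂E/∂u, v follows -∂E/∂v.
∂E/∂u = 6(u - 2)(u + 1); at u=0 this is -12, so u increases.
∂E/∂v = -12(v - 4)(v + 2)(v + 3); at v=1 this is 432, so v decreases.
u converges to its nearest critical value 2 (a local min of the u-part); v converges to -2. The iterate converges to (2, -2).

(2, -2)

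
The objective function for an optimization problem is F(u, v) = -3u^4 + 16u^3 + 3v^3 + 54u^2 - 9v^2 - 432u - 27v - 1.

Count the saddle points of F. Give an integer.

F separates as a function of u plus a function of v, so ∇F=0 decouples.
∂F/∂u = -12(u - 4)(u - 3)(u + 3) = 0 at u ∈ {-3, 3, 4}; ∂F/∂v = 9(v - 3)(v + 1) = 0 at v ∈ {-1, 3}.
The Hessian is diagonal: diag(F_uu, F_vv). Second derivatives: F_uu(-3)=-504, F_uu(3)=72, F_uu(4)=-84; F_vv(-1)=-36, F_vv(3)=36.
Saddle points occur where the two diagonal entries have opposite signs: (-3, 3), (3, -1), (4, 3). Count: 3.

3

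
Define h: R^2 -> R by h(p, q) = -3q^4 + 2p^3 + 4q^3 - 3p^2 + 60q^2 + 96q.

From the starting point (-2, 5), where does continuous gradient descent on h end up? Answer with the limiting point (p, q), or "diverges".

h is separable, so gradient descent decouples: p follows -∂h/∂p, q follows -∂h/∂q.
∂h/∂p = 6p(p - 1); at p=-2 this is 36, so p decreases.
∂h/∂q = -12(q - 4)(q + 1)(q + 2); at q=5 this is -504, so q increases.
The p-coordinate has no critical point in that direction and runs off to infinity.

diverges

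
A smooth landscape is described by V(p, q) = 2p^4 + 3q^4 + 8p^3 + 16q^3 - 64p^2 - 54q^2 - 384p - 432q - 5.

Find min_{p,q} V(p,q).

-2648

V(p,q) separates as A(p) + B(q) − 5, so its minimum is min A + min B − 5.
A'(p) = 8(p - 4)(p + 3)(p + 4) vanishes at p ∈ {-4, -3, 4}; B'(q) = 12(q - 3)(q + 3)(q + 4) vanishes at q ∈ {-4, -3, 3}.
Local minima of A (where A''>0): A(-4)=512, A(4)=-1536. Local minima of B: B(-4)=608, B(3)=-1107.
So the global minimum of V is A(4) + B(3) − 5 = -1536 − 1107 − 5 = -2648, attained at (4, 3).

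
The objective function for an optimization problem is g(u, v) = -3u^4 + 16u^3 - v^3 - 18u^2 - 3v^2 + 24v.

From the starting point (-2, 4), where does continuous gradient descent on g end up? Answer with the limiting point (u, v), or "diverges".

g is separable, so gradient descent decouples: u follows -∂g/∂u, v follows -∂g/∂v.
∂g/∂u = -12u(u - 3)(u - 1); at u=-2 this is 360, so u decreases.
∂g/∂v = -3(v - 2)(v + 4); at v=4 this is -48, so v increases.
The u-coordinate has no critical point in that direction and runs off to infinity.

diverges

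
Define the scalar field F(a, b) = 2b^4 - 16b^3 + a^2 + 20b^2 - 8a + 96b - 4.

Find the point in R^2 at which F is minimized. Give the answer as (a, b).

F(a,b) separates as P(a) + Q(b) − 4, so its minimum is min P + min Q − 4.
P'(a) = 2a - 8 vanishes at a ∈ {4}; Q'(b) = 8(b - 4)(b - 3)(b + 1) vanishes at b ∈ {-1, 3, 4}.
Local minima of P (where P''>0): P(4)=-16. Local minima of Q: Q(-1)=-58, Q(4)=192.
So the global minimum of F is P(4) + Q(-1) − 4 = -16 − 58 − 4 = -78, attained at (4, -1).

(4, -1)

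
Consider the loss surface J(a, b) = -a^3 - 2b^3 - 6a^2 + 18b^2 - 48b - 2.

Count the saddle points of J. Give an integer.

J separates as a function of a plus a function of b, so ∇J=0 decouples.
∂J/∂a = -3a(a + 4) = 0 at a ∈ {-4, 0}; ∂J/∂b = -6(b - 4)(b - 2) = 0 at b ∈ {2, 4}.
The Hessian is diagonal: diag(J_aa, J_bb). Second derivatives: J_aa(-4)=12, J_aa(0)=-12; J_bb(2)=12, J_bb(4)=-12.
Saddle points occur where the two diagonal entries have opposite signs: (-4, 4), (0, 2). Count: 2.

2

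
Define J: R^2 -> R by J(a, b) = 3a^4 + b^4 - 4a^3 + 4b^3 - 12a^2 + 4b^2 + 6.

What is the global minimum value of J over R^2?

J(a,b) separates as P(a) + Q(b) + 6, so its minimum is min P + min Q + 6.
P'(a) = 12a(a - 2)(a + 1) vanishes at a ∈ {-1, 0, 2}; Q'(b) = 4b(b + 1)(b + 2) vanishes at b ∈ {-2, -1, 0}.
Local minima of P (where P''>0): P(-1)=-5, P(2)=-32. Local minima of Q: Q(-2)=0, Q(0)=0.
So the global minimum of J is P(2) + Q(-2) + 6 = -32 + 0 + 6 = -26, attained at (2, -2).

-26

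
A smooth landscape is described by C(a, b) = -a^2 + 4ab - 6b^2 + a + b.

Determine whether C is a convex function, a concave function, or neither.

C is quadratic, so its Hessian is the constant matrix H = [[-2, 4], [4, -12]].
det(H) = 8, tr(H) = -14.
det(H) > 0 and tr(H) < 0, so H is negative definite everywhere: concave.

concave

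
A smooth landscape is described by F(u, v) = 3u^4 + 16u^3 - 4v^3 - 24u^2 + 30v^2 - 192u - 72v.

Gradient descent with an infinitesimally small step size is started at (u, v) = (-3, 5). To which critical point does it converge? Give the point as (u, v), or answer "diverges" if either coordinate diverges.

F is separable, so gradient descent decouples: u follows -∂F/∂u, v follows -∂F/∂v.
∂F/∂u = 12(u - 2)(u + 2)(u + 4); at u=-3 this is 60, so u decreases.
∂F/∂v = -12(v - 3)(v - 2); at v=5 this is -72, so v increases.
The v-coordinate has no critical point in that direction and runs off to infinity.

diverges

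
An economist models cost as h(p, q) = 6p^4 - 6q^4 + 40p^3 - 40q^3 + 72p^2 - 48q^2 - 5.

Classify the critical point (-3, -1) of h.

local minimum

The mixed partial ∂²h/∂p∂q is 0, so the Hessian at any point is diag(h_pp, h_qq) = diag(24(3p^2 + 10p + 6), -24(3q^2 + 10q + 4)).
At (-3, -1): H = diag(72, 72).
Both eigenvalues are positive, so H is positive definite: a local minimum.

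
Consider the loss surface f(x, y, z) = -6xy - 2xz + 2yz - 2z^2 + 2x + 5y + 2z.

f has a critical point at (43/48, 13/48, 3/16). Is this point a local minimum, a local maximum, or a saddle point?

The Hessian is constant: H = [[0, -6, -2], [-6, 0, 2], [-2, 2, -4]].
Leading principal minors: Δ₁ = 0, Δ₂ = -36, Δ₃ = 192.
The minors fit neither the all-positive nor the alternating-sign pattern, so H is indefinite: a saddle point.

saddle point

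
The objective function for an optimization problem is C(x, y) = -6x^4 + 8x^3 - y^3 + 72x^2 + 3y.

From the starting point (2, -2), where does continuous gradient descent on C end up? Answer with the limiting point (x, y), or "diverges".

(0, -1)

C is separable, so gradient descent decouples: x follows -∂C/∂x, y follows -∂C/∂y.
∂C/∂x = -24x(x - 3)(x + 2); at x=2 this is 192, so x decreases.
∂C/∂y = -3(y - 1)(y + 1); at y=-2 this is -9, so y increases.
x converges to its nearest critical value 0 (a local min of the x-part); y converges to -1. The iterate converges to (0, -1).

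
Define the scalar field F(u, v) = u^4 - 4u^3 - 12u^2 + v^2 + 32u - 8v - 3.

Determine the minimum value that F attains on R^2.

F(u,v) separates as P(u) + Q(v) − 3, so its minimum is min P + min Q − 3.
P'(u) = 4(u - 4)(u - 1)(u + 2) vanishes at u ∈ {-2, 1, 4}; Q'(v) = 2v - 8 vanishes at v ∈ {4}.
Local minima of P (where P''>0): P(-2)=-64, P(4)=-64. Local minima of Q: Q(4)=-16.
So the global minimum of F is P(-2) + Q(4) − 3 = -64 − 16 − 3 = -83, attained at (-2, 4).

-83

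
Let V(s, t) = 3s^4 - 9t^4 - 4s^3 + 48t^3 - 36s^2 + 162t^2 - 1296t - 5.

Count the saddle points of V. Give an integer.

V separates as a function of s plus a function of t, so ∇V=0 decouples.
∂V/∂s = 12s(s - 3)(s + 2) = 0 at s ∈ {-2, 0, 3}; ∂V/∂t = -36(t - 4)(t - 3)(t + 3) = 0 at t ∈ {-3, 3, 4}.
The Hessian is diagonal: diag(V_ss, V_tt). Second derivatives: V_ss(-2)=120, V_ss(0)=-72, V_ss(3)=180; V_tt(-3)=-1512, V_tt(3)=216, V_tt(4)=-252.
Saddle points occur where the two diagonal entries have opposite signs: (-2, -3), (-2, 4), (0, 3), (3, -3), (3, 4). Count: 5.

5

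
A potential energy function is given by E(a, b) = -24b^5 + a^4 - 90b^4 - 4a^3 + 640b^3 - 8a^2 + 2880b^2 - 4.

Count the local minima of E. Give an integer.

4

E separates as a function of a plus a function of b, so ∇E=0 decouples.
∂E/∂a = 4a(a - 4)(a + 1) = 0 at a ∈ {-1, 0, 4}; ∂E/∂b = -120b(b - 4)(b + 3)(b + 4) = 0 at b ∈ {-4, -3, 0, 4}.
The Hessian is diagonal: diag(E_aa, E_bb). Second derivatives: E_aa(-1)=20, E_aa(0)=-16, E_aa(4)=80; E_bb(-4)=3840, E_bb(-3)=-2520, E_bb(0)=5760, E_bb(4)=-26880.
Local minima occur where both diagonal entries positive: (-1, -4), (-1, 0), (4, -4), (4, 0). Count: 4.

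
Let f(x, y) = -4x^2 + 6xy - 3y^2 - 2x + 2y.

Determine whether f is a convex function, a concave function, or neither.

concave

f is quadratic, so its Hessian is the constant matrix H = [[-8, 6], [6, -6]].
det(H) = 12, tr(H) = -14.
det(H) > 0 and tr(H) < 0, so H is negative definite everywhere: concave.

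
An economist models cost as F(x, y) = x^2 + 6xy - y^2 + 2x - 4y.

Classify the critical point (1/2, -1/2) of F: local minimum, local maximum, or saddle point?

saddle point

The Hessian of F is constant: H = [[2, 6], [6, -2]].
det(H) = 2·(-2) − 6² = -40.
Since det(H) < 0, H is indefinite and the critical point is a saddle point.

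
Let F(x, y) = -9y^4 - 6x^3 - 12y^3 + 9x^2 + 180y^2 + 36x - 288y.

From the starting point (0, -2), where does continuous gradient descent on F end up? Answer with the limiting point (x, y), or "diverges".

(-1, 1)

F is separable, so gradient descent decouples: x follows -∂F/∂x, y follows -∂F/∂y.
∂F/∂x = -18(x - 2)(x + 1); at x=0 this is 36, so x decreases.
∂F/∂y = -36(y - 2)(y - 1)(y + 4); at y=-2 this is -864, so y increases.
x converges to its nearest critical value -1 (a local min of the x-part); y converges to 1. The iterate converges to (-1, 1).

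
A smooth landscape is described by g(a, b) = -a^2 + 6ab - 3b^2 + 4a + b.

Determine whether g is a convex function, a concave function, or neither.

neither

g is quadratic, so its Hessian is the constant matrix H = [[-2, 6], [6, -6]].
det(H) = -24, tr(H) = -8.
det(H) < 0, so H is indefinite: neither convex nor concave.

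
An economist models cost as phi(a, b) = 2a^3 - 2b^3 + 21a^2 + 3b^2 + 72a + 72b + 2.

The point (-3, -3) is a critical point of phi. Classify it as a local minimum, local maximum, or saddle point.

The mixed partial ∂²phi/∂a∂b is 0, so the Hessian at any point is diag(phi_aa, phi_bb) = diag(6(2a + 7), 6(-2b + 1)).
At (-3, -3): H = diag(6, 42).
Both eigenvalues are positive, so H is positive definite: a local minimum.

local minimum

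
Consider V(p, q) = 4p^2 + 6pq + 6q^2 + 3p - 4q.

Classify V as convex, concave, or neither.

V is quadratic, so its Hessian is the constant matrix H = [[8, 6], [6, 12]].
det(H) = 60, tr(H) = 20.
det(H) > 0 and tr(H) > 0, so H is positive definite everywhere: convex.

convex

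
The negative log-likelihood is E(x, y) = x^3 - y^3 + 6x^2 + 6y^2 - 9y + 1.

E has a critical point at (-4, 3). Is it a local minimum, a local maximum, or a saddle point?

local maximum

The mixed partial ∂²E/∂x∂y is 0, so the Hessian at any point is diag(E_xx, E_yy) = diag(6(x + 2), 6(-y + 2)).
At (-4, 3): H = diag(-12, -6).
Both eigenvalues are negative, so H is negative definite: a local maximum.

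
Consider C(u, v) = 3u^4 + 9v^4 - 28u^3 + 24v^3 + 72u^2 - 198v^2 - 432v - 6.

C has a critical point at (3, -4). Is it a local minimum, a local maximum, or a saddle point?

The mixed partial ∂²C/∂u∂v is 0, so the Hessian at any point is diag(C_uu, C_vv) = diag(12(3u^2 - 14u + 12), 36(3v^2 + 4v - 11)).
At (3, -4): H = diag(-36, 756).
The eigenvalues have opposite signs, so H is indefinite: a saddle point.

saddle point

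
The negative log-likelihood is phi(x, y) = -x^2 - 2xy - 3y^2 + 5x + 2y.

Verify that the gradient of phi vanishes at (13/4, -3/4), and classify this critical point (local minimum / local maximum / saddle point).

local maximum

∇phi = (-2x - 2y + 5, -2x - 6y + 2); substituting (13/4, -3/4) gives ∇phi = (0, 0), so (13/4, -3/4) is indeed a critical point.
The Hessian of phi is constant: H = [[-2, -2], [-2, -6]].
det(H) = (-2)·(-6) − (-2)² = 8.
det(H) > 0 and tr(H) = -8 < 0, so H is negative definite and the point is a local maximum.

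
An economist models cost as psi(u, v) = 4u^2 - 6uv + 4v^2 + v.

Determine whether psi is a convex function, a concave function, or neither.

psi is quadratic, so its Hessian is the constant matrix H = [[8, -6], [-6, 8]].
det(H) = 28, tr(H) = 16.
det(H) > 0 and tr(H) > 0, so H is positive definite everywhere: convex.

convex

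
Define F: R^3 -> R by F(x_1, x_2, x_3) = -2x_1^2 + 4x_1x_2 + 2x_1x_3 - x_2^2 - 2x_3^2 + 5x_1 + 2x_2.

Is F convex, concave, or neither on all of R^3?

neither

F is quadratic, so its Hessian is the constant matrix H = [[-4, 4, 2], [4, -2, 0], [2, 0, -4]].
Leading principal minors: -4, -8, 40.
Neither pattern holds ⇒ H is indefinite ⇒ neither convex nor concave.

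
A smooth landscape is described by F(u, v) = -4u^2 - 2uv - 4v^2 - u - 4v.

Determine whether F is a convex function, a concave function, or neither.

F is quadratic, so its Hessian is the constant matrix H = [[-8, -2], [-2, -8]].
det(H) = 60, tr(H) = -16.
det(H) > 0 and tr(H) < 0, so H is negative definite everywhere: concave.

concave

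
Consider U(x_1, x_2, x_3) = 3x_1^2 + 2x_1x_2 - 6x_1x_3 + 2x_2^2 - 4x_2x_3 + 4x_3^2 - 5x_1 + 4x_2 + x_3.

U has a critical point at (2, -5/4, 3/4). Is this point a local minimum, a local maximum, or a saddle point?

The Hessian is constant: H = [[6, 2, -6], [2, 4, -4], [-6, -4, 8]].
Leading principal minors: Δ₁ = 6, Δ₂ = 20, Δ₃ = 16.
All leading minors are positive, so H is positive definite: a local minimum.

local minimum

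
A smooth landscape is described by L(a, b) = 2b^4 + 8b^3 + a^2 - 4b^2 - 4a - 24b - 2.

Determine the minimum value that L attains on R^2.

L(a,b) separates as P(a) + Q(b) − 2, so its minimum is min P + min Q − 2.
P'(a) = 2a - 4 vanishes at a ∈ {2}; Q'(b) = 8(b - 1)(b + 1)(b + 3) vanishes at b ∈ {-3, -1, 1}.
Local minima of P (where P''>0): P(2)=-4. Local minima of Q: Q(-3)=-18, Q(1)=-18.
So the global minimum of L is P(2) + Q(-3) − 2 = -4 − 18 − 2 = -24, attained at (2, -3).

-24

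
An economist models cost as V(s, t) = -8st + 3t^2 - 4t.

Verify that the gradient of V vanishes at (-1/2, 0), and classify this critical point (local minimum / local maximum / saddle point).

∇V = (-8t, -8s + 6t - 4); substituting (-1/2, 0) gives ∇V = (0, 0), so (-1/2, 0) is indeed a critical point.
The Hessian of V is constant: H = [[0, -8], [-8, 6]].
det(H) = 0·6 − (-8)² = -64.
Since det(H) < 0, H is indefinite and the critical point is a saddle point.

saddle point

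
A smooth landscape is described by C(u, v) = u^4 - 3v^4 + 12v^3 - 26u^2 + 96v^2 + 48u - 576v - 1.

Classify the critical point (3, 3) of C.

The mixed partial ∂²C/∂u∂v is 0, so the Hessian at any point is diag(C_uu, C_vv) = diag(4(3u^2 - 13), 12(-3v^2 + 6v + 16)).
At (3, 3): H = diag(56, 84).
Both eigenvalues are positive, so H is positive definite: a local minimum.

local minimum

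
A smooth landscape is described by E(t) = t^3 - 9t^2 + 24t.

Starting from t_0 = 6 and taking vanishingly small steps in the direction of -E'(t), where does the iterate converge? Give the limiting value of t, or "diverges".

E'(t) = 3(t - 4)(t - 2), so E'(6) = 24.
Gradient descent moves in the -E' direction, i.e. t is decreasing.
The nearest critical point in that direction is t = 4, where E'' = 6 > 0 (a local minimum). The iterate converges there.

4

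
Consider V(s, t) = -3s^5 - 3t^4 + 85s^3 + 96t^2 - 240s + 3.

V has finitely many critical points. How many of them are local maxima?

V separates as a function of s plus a function of t, so ∇V=0 decouples.
∂V/∂s = -15(s - 4)(s - 1)(s + 1)(s + 4) = 0 at s ∈ {-4, -1, 1, 4}; ∂V/∂t = -12t(t - 4)(t + 4) = 0 at t ∈ {-4, 0, 4}.
The Hessian is diagonal: diag(V_ss, V_tt). Second derivatives: V_ss(-4)=1800, V_ss(-1)=-450, V_ss(1)=450, V_ss(4)=-1800; V_tt(-4)=-384, V_tt(0)=192, V_tt(4)=-384.
Local maxima occur where both diagonal entries negative: (-1, -4), (-1, 4), (4, -4), (4, 4). Count: 4.

4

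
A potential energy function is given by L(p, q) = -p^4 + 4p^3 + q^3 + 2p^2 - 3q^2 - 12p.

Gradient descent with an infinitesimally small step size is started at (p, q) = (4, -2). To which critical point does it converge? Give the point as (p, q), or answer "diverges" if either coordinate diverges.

L is separable, so gradient descent decouples: p follows -∂L/∂p, q follows -∂L/∂q.
∂L/∂p = -4(p - 3)(p - 1)(p + 1); at p=4 this is -60, so p increases.
∂L/∂q = 3q(q - 2); at q=-2 this is 24, so q decreases.
The p-coordinate has no critical point in that direction and runs off to infinity.

diverges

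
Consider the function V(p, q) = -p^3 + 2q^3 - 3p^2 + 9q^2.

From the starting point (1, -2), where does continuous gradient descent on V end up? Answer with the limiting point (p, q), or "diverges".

diverges

V is separable, so gradient descent decouples: p follows -∂V/∂p, q follows -∂V/∂q.
∂V/∂p = -3p(p + 2); at p=1 this is -9, so p increases.
∂V/∂q = 6q(q + 3); at q=-2 this is -12, so q increases.
The p-coordinate has no critical point in that direction and runs off to infinity.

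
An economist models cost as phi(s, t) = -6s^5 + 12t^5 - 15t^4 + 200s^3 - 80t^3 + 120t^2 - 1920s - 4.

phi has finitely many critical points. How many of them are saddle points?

8

phi separates as a function of s plus a function of t, so ∇phi=0 decouples.
∂phi/∂s = -30(s - 4)(s - 2)(s + 2)(s + 4) = 0 at s ∈ {-4, -2, 2, 4}; ∂phi/∂t = 60t(t - 2)(t - 1)(t + 2) = 0 at t ∈ {-2, 0, 1, 2}.
The Hessian is diagonal: diag(phi_ss, phi_tt). Second derivatives: phi_ss(-4)=2880, phi_ss(-2)=-1440, phi_ss(2)=1440, phi_ss(4)=-2880; phi_tt(-2)=-1440, phi_tt(0)=240, phi_tt(1)=-180, phi_tt(2)=480.
Saddle points occur where the two diagonal entries have opposite signs: (-4, -2), (-4, 1), (-2, 0), (-2, 2), (2, -2), (2, 1), (4, 0), (4, 2). Count: 8.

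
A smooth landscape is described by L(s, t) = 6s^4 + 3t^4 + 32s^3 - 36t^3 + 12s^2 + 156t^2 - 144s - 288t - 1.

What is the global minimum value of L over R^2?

-287

L(s,t) separates as P(s) + Q(t) − 1, so its minimum is min P + min Q − 1.
P'(s) = 24(s - 1)(s + 2)(s + 3) vanishes at s ∈ {-3, -2, 1}; Q'(t) = 12(t - 4)(t - 3)(t - 2) vanishes at t ∈ {2, 3, 4}.
Local minima of P (where P''>0): P(-3)=162, P(1)=-94. Local minima of Q: Q(2)=-192, Q(4)=-192.
So the global minimum of L is P(1) + Q(2) − 1 = -94 − 192 − 1 = -287, attained at (1, 2).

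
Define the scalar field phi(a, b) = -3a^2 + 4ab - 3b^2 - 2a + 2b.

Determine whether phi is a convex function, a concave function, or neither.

phi is quadratic, so its Hessian is the constant matrix H = [[-6, 4], [4, -6]].
det(H) = 20, tr(H) = -12.
det(H) > 0 and tr(H) < 0, so H is negative definite everywhere: concave.

concave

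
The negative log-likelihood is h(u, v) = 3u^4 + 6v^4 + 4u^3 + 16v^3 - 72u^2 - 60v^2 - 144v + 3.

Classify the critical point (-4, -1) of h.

saddle point

The mixed partial ∂²h/∂u∂v is 0, so the Hessian at any point is diag(h_uu, h_vv) = diag(12(3u^2 + 2u - 12), 24(3v^2 + 4v - 5)).
At (-4, -1): H = diag(336, -144).
The eigenvalues have opposite signs, so H is indefinite: a saddle point.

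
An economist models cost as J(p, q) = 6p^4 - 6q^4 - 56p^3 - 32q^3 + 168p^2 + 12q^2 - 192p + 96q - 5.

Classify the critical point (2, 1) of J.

local maximum

The mixed partial ∂²J/∂p∂q is 0, so the Hessian at any point is diag(J_pp, J_qq) = diag(24(3p^2 - 14p + 14), 24(-3q^2 - 8q + 1)).
At (2, 1): H = diag(-48, -240).
Both eigenvalues are negative, so H is negative definite: a local maximum.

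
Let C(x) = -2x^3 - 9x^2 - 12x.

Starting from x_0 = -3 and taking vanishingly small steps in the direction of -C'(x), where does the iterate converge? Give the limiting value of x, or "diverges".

C'(x) = -6(x + 1)(x + 2), so C'(-3) = -12.
Gradient descent moves in the -C' direction, i.e. x is increasing.
The nearest critical point in that direction is x = -2, where C'' = 6 > 0 (a local minimum). The iterate converges there.

-2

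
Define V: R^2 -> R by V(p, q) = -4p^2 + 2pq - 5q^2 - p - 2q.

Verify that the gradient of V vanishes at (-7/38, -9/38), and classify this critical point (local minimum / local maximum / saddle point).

∇V = (-8p + 2q - 1, 2p - 10q - 2); substituting (-7/38, -9/38) gives ∇V = (0, 0), so (-7/38, -9/38) is indeed a critical point.
The Hessian of V is constant: H = [[-8, 2], [2, -10]].
det(H) = (-8)·(-10) − 2² = 76.
det(H) > 0 and tr(H) = -18 < 0, so H is negative definite and the point is a local maximum.

local maximum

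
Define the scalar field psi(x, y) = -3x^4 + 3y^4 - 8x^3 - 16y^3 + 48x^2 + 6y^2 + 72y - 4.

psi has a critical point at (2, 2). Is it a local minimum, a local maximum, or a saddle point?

The mixed partial ∂²psi/∂x∂y is 0, so the Hessian at any point is diag(psi_xx, psi_yy) = diag(12(-3x^2 - 4x + 8), 12(3y^2 - 8y + 1)).
At (2, 2): H = diag(-144, -36).
Both eigenvalues are negative, so H is negative definite: a local maximum.

local maximum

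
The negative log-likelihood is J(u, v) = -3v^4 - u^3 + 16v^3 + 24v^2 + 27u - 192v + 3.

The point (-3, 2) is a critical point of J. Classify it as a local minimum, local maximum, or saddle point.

The mixed partial ∂²J/∂u∂v is 0, so the Hessian at any point is diag(J_uu, J_vv) = diag(-6u, 12(-3v^2 + 8v + 4)).
At (-3, 2): H = diag(18, 96).
Both eigenvalues are positive, so H is positive definite: a local minimum.

local minimum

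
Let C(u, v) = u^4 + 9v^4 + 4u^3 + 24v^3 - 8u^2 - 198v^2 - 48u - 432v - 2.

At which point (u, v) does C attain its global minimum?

(2, 3)

C(u,v) separates as P(u) + Q(v) − 2, so its minimum is min P + min Q − 2.
P'(u) = 4(u - 2)(u + 2)(u + 3) vanishes at u ∈ {-3, -2, 2}; Q'(v) = 36(v - 3)(v + 1)(v + 4) vanishes at v ∈ {-4, -1, 3}.
Local minima of P (where P''>0): P(-3)=45, P(2)=-80. Local minima of Q: Q(-4)=-672, Q(3)=-1701.
So the global minimum of C is P(2) + Q(3) − 2 = -80 − 1701 − 2 = -1783, attained at (2, 3).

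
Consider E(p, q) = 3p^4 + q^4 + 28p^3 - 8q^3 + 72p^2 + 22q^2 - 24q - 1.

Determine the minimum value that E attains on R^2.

-10

E(p,q) separates as A(p) + B(q) − 1, so its minimum is min A + min B − 1.
A'(p) = 12p(p + 3)(p + 4) vanishes at p ∈ {-4, -3, 0}; B'(q) = 4(q - 3)(q - 2)(q - 1) vanishes at q ∈ {1, 2, 3}.
Local minima of A (where A''>0): A(-4)=128, A(0)=0. Local minima of B: B(1)=-9, B(3)=-9.
So the global minimum of E is A(0) + B(1) − 1 = 0 − 9 − 1 = -10, attained at (0, 1).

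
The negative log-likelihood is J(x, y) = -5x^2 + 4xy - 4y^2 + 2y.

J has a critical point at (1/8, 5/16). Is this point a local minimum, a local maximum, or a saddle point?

The Hessian of J is constant: H = [[-10, 4], [4, -8]].
det(H) = (-10)·(-8) − 4² = 64.
det(H) > 0 and tr(H) = -18 < 0, so H is negative definite and the point is a local maximum.

local maximum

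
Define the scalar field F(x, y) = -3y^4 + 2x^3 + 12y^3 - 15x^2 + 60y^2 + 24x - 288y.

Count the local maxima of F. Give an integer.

F separates as a function of x plus a function of y, so ∇F=0 decouples.
∂F/∂x = 6(x - 4)(x - 1) = 0 at x ∈ {1, 4}; ∂F/∂y = -12(y - 4)(y - 2)(y + 3) = 0 at y ∈ {-3, 2, 4}.
The Hessian is diagonal: diag(F_xx, F_yy). Second derivatives: F_xx(1)=-18, F_xx(4)=18; F_yy(-3)=-420, F_yy(2)=120, F_yy(4)=-168.
Local maxima occur where both diagonal entries negative: (1, -3), (1, 4). Count: 2.

2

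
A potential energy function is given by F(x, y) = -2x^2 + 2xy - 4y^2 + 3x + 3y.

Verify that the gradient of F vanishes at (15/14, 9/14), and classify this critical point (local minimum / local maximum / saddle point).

∇F = (-4x + 2y + 3, 2x - 8y + 3); substituting (15/14, 9/14) gives ∇F = (0, 0), so (15/14, 9/14) is indeed a critical point.
The Hessian of F is constant: H = [[-4, 2], [2, -8]].
det(H) = (-4)·(-8) − 2² = 28.
det(H) > 0 and tr(H) = -12 < 0, so H is negative definite and the point is a local maximum.

local maximum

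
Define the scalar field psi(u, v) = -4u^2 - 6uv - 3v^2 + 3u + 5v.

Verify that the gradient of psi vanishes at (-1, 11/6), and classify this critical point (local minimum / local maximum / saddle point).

local maximum

∇psi = (-8u - 6v + 3, -6u - 6v + 5); substituting (-1, 11/6) gives ∇psi = (0, 0), so (-1, 11/6) is indeed a critical point.
The Hessian of psi is constant: H = [[-8, -6], [-6, -6]].
det(H) = (-8)·(-6) − (-6)² = 12.
det(H) > 0 and tr(H) = -14 < 0, so H is negative definite and the point is a local maximum.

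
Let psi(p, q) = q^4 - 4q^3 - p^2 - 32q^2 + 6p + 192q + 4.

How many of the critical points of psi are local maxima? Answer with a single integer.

psi separates as a function of p plus a function of q, so ∇psi=0 decouples.
∂psi/∂p = -2(p - 3) = 0 at p ∈ {3}; ∂psi/∂q = 4(q - 4)(q - 3)(q + 4) = 0 at q ∈ {-4, 3, 4}.
The Hessian is diagonal: diag(psi_pp, psi_qq). Second derivatives: psi_pp(3)=-2; psi_qq(-4)=224, psi_qq(3)=-28, psi_qq(4)=32.
Local maxima occur where both diagonal entries negative: (3, 3). Count: 1.

1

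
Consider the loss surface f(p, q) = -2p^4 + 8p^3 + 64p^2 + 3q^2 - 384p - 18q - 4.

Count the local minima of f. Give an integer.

f separates as a function of p plus a function of q, so ∇f=0 decouples.
∂f/∂p = -8(p - 4)(p - 3)(p + 4) = 0 at p ∈ {-4, 3, 4}; ∂f/∂q = 6(q - 3) = 0 at q ∈ {3}.
The Hessian is diagonal: diag(f_pp, f_qq). Second derivatives: f_pp(-4)=-448, f_pp(3)=56, f_pp(4)=-64; f_qq(3)=6.
Local minima occur where both diagonal entries positive: (3, 3). Count: 1.

1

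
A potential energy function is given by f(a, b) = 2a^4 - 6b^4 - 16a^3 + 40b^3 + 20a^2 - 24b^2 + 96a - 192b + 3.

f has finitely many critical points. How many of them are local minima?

2

f separates as a function of a plus a function of b, so ∇f=0 decouples.
∂f/∂a = 8(a - 4)(a - 3)(a + 1) = 0 at a ∈ {-1, 3, 4}; ∂f/∂b = -24(b - 4)(b - 2)(b + 1) = 0 at b ∈ {-1, 2, 4}.
The Hessian is diagonal: diag(f_aa, f_bb). Second derivatives: f_aa(-1)=160, f_aa(3)=-32, f_aa(4)=40; f_bb(-1)=-360, f_bb(2)=144, f_bb(4)=-240.
Local minima occur where both diagonal entries positive: (-1, 2), (4, 2). Count: 2.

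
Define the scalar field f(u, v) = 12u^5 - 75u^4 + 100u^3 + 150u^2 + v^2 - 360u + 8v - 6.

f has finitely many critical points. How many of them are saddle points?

2

f separates as a function of u plus a function of v, so ∇f=0 decouples.
∂f/∂u = 60(u - 3)(u - 2)(u - 1)(u + 1) = 0 at u ∈ {-1, 1, 2, 3}; ∂f/∂v = 2(v + 4) = 0 at v ∈ {-4}.
The Hessian is diagonal: diag(f_uu, f_vv). Second derivatives: f_uu(-1)=-1440, f_uu(1)=240, f_uu(2)=-180, f_uu(3)=480; f_vv(-4)=2.
Saddle points occur where the two diagonal entries have opposite signs: (-1, -4), (2, -4). Count: 2.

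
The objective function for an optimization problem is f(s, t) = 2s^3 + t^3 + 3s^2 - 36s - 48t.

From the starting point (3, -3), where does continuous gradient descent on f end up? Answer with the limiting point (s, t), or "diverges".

(2, 4)

f is separable, so gradient descent decouples: s follows -∂f/∂s, t follows -∂f/∂t.
∂f/∂s = 6(s - 2)(s + 3); at s=3 this is 36, so s decreases.
∂f/∂t = 3(t - 4)(t + 4); at t=-3 this is -21, so t increases.
s converges to its nearest critical value 2 (a local min of the s-part); t converges to 4. The iterate converges to (2, 4).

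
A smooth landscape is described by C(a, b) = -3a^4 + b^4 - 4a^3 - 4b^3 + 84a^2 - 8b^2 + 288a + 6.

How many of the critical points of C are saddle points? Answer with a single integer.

5

C separates as a function of a plus a function of b, so ∇C=0 decouples.
∂C/∂a = -12(a - 4)(a + 2)(a + 3) = 0 at a ∈ {-3, -2, 4}; ∂C/∂b = 4b(b - 4)(b + 1) = 0 at b ∈ {-1, 0, 4}.
The Hessian is diagonal: diag(C_aa, C_bb). Second derivatives: C_aa(-3)=-84, C_aa(-2)=72, C_aa(4)=-504; C_bb(-1)=20, C_bb(0)=-16, C_bb(4)=80.
Saddle points occur where the two diagonal entries have opposite signs: (-3, -1), (-3, 4), (-2, 0), (4, -1), (4, 4). Count: 5.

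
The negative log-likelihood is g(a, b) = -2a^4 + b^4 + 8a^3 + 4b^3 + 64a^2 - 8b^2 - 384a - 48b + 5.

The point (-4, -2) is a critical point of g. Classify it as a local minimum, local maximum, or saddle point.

local maximum

The mixed partial ∂²g/∂a∂b is 0, so the Hessian at any point is diag(g_aa, g_bb) = diag(8(-3a^2 + 6a + 16), 4(3b^2 + 6b - 4)).
At (-4, -2): H = diag(-448, -16).
Both eigenvalues are negative, so H is negative definite: a local maximum.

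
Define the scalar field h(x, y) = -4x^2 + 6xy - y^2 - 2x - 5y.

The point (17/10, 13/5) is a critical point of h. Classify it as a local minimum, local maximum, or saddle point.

saddle point

The Hessian of h is constant: H = [[-8, 6], [6, -2]].
det(H) = (-8)·(-2) − 6² = -20.
Since det(H) < 0, H is indefinite and the critical point is a saddle point.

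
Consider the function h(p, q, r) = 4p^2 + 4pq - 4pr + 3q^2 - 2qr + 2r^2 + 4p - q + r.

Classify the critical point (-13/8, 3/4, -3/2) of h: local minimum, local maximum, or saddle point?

local minimum

The Hessian is constant: H = [[8, 4, -4], [4, 6, -2], [-4, -2, 4]].
Leading principal minors: Δ₁ = 8, Δ₂ = 32, Δ₃ = 64.
All leading minors are positive, so H is positive definite: a local minimum.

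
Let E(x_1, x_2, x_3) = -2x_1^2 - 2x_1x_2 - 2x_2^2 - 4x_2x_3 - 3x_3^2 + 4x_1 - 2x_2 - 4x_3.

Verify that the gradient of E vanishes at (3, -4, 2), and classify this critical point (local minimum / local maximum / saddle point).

∇E = (-4x_1 - 2x_2 + 4, -2x_1 - 4x_2 - 4x_3 - 2, -4x_2 - 6x_3 - 4); substituting (3, -4, 2) gives ∇E = (0, 0, 0), so (3, -4, 2) is indeed a critical point.
The Hessian is constant: H = [[-4, -2, 0], [-2, -4, -4], [0, -4, -6]].
Leading principal minors: Δ₁ = -4, Δ₂ = 12, Δ₃ = -8.
The minors alternate sign starting negative (−, +, −), so H is negative definite: a local maximum.

local maximum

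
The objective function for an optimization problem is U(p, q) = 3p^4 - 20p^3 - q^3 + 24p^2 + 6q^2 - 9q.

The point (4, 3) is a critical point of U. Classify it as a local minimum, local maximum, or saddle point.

saddle point

The mixed partial ∂²U/∂p∂q is 0, so the Hessian at any point is diag(U_pp, U_qq) = diag(12(3p^2 - 10p + 4), 6(-q + 2)).
At (4, 3): H = diag(144, -6).
The eigenvalues have opposite signs, so H is indefinite: a saddle point.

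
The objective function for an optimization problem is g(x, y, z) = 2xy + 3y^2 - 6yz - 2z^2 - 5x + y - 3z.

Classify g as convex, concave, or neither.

g is quadratic, so its Hessian is the constant matrix H = [[0, 2, 0], [2, 6, -6], [0, -6, -4]].
Leading principal minors: 0, -4, 16.
Neither pattern holds ⇒ H is indefinite ⇒ neither convex nor concave.

neither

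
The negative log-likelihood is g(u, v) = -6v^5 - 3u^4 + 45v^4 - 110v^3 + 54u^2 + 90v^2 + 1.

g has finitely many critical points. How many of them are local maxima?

4

g separates as a function of u plus a function of v, so ∇g=0 decouples.
∂g/∂u = -12u(u - 3)(u + 3) = 0 at u ∈ {-3, 0, 3}; ∂g/∂v = -30v(v - 3)(v - 2)(v - 1) = 0 at v ∈ {0, 1, 2, 3}.
The Hessian is diagonal: diag(g_uu, g_vv). Second derivatives: g_uu(-3)=-216, g_uu(0)=108, g_uu(3)=-216; g_vv(0)=180, g_vv(1)=-60, g_vv(2)=60, g_vv(3)=-180.
Local maxima occur where both diagonal entries negative: (-3, 1), (-3, 3), (3, 1), (3, 3). Count: 4.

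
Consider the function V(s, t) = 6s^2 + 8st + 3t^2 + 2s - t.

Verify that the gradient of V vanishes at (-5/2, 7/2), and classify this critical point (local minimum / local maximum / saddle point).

local minimum

∇V = (12s + 8t + 2, 8s + 6t - 1); substituting (-5/2, 7/2) gives ∇V = (0, 0), so (-5/2, 7/2) is indeed a critical point.
The Hessian of V is constant: H = [[12, 8], [8, 6]].
det(H) = 12·6 − 8² = 8.
det(H) > 0 and tr(H) = 18 > 0, so H is positive definite and the point is a local minimum.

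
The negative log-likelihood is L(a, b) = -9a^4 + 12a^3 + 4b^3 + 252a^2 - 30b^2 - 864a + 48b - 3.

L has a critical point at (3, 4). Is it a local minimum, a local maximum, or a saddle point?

The mixed partial ∂²L/∂a∂b is 0, so the Hessian at any point is diag(L_aa, L_bb) = diag(36(-3a^2 + 2a + 14), 12(2b - 5)).
At (3, 4): H = diag(-252, 36).
The eigenvalues have opposite signs, so H is indefinite: a saddle point.

saddle point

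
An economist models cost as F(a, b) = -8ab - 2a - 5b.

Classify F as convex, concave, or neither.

neither

F is quadratic, so its Hessian is the constant matrix H = [[0, -8], [-8, 0]].
det(H) = -64, tr(H) = 0.
det(H) < 0, so H is indefinite: neither convex nor concave.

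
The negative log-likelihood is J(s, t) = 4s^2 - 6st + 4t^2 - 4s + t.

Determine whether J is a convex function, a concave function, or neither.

J is quadratic, so its Hessian is the constant matrix H = [[8, -6], [-6, 8]].
det(H) = 28, tr(H) = 16.
det(H) > 0 and tr(H) > 0, so H is positive definite everywhere: convex.

convex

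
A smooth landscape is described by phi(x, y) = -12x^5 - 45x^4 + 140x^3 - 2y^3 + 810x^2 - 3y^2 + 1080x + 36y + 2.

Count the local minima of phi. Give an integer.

2

phi separates as a function of x plus a function of y, so ∇phi=0 decouples.
∂phi/∂x = -60(x - 3)(x + 1)(x + 2)(x + 3) = 0 at x ∈ {-3, -2, -1, 3}; ∂phi/∂y = -6(y - 2)(y + 3) = 0 at y ∈ {-3, 2}.
The Hessian is diagonal: diag(phi_xx, phi_yy). Second derivatives: phi_xx(-3)=720, phi_xx(-2)=-300, phi_xx(-1)=480, phi_xx(3)=-7200; phi_yy(-3)=30, phi_yy(2)=-30.
Local minima occur where both diagonal entries positive: (-3, -3), (-1, -3). Count: 2.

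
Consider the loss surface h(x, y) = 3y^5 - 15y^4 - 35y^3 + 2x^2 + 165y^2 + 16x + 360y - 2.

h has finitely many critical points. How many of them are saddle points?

2

h separates as a function of x plus a function of y, so ∇h=0 decouples.
∂h/∂x = 4(x + 4) = 0 at x ∈ {-4}; ∂h/∂y = 15(y - 4)(y - 3)(y + 1)(y + 2) = 0 at y ∈ {-2, -1, 3, 4}.
The Hessian is diagonal: diag(h_xx, h_yy). Second derivatives: h_xx(-4)=4; h_yy(-2)=-450, h_yy(-1)=300, h_yy(3)=-300, h_yy(4)=450.
Saddle points occur where the two diagonal entries have opposite signs: (-4, -2), (-4, 3). Count: 2.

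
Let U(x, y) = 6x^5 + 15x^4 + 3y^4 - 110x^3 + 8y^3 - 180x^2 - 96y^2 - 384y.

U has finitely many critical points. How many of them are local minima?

U separates as a function of x plus a function of y, so ∇U=0 decouples.
∂U/∂x = 30x(x - 3)(x + 1)(x + 4) = 0 at x ∈ {-4, -1, 0, 3}; ∂U/∂y = 12(y - 4)(y + 2)(y + 4) = 0 at y ∈ {-4, -2, 4}.
The Hessian is diagonal: diag(U_xx, U_yy). Second derivatives: U_xx(-4)=-2520, U_xx(-1)=360, U_xx(0)=-360, U_xx(3)=2520; U_yy(-4)=192, U_yy(-2)=-144, U_yy(4)=576.
Local minima occur where both diagonal entries positive: (-1, -4), (-1, 4), (3, -4), (3, 4). Count: 4.

4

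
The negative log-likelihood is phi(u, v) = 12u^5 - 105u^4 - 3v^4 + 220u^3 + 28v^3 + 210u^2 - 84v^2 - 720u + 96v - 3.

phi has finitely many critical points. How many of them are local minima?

phi separates as a function of u plus a function of v, so ∇phi=0 decouples.
∂phi/∂u = 60(u - 4)(u - 3)(u - 1)(u + 1) = 0 at u ∈ {-1, 1, 3, 4}; ∂phi/∂v = -12(v - 4)(v - 2)(v - 1) = 0 at v ∈ {1, 2, 4}.
The Hessian is diagonal: diag(phi_uu, phi_vv). Second derivatives: phi_uu(-1)=-2400, phi_uu(1)=720, phi_uu(3)=-480, phi_uu(4)=900; phi_vv(1)=-36, phi_vv(2)=24, phi_vv(4)=-72.
Local minima occur where both diagonal entries positive: (1, 2), (4, 2). Count: 2.

2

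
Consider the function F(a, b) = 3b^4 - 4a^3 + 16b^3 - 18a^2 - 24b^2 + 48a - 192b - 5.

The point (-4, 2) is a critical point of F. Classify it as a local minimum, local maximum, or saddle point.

The mixed partial ∂²F/∂a∂b is 0, so the Hessian at any point is diag(F_aa, F_bb) = diag(-12(2a + 3), 12(3b^2 + 8b - 4)).
At (-4, 2): H = diag(60, 288).
Both eigenvalues are positive, so H is positive definite: a local minimum.

local minimum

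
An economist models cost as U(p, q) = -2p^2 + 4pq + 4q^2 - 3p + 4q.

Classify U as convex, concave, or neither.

neither

U is quadratic, so its Hessian is the constant matrix H = [[-4, 4], [4, 8]].
det(H) = -48, tr(H) = 4.
det(H) < 0, so H is indefinite: neither convex nor concave.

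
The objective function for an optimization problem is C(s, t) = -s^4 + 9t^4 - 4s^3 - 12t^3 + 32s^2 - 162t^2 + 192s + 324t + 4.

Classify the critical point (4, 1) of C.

local maximum

The mixed partial ∂²C/∂s∂t is 0, so the Hessian at any point is diag(C_ss, C_tt) = diag(4(-3s^2 - 6s + 16), 36(3t^2 - 2t - 9)).
At (4, 1): H = diag(-224, -288).
Both eigenvalues are negative, so H is negative definite: a local maximum.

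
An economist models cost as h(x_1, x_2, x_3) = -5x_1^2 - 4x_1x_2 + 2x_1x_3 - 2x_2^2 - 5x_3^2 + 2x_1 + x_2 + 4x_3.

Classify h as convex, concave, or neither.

h is quadratic, so its Hessian is the constant matrix H = [[-10, -4, 2], [-4, -4, 0], [2, 0, -10]].
Leading principal minors: -10, 24, -224.
Signs alternate −, +, − ⇒ H ≺ 0 ⇒ concave.

concave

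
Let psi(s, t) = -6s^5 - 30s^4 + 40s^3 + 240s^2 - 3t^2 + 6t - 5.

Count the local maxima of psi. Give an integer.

2

psi separates as a function of s plus a function of t, so ∇psi=0 decouples.
∂psi/∂s = -30s(s - 2)(s + 2)(s + 4) = 0 at s ∈ {-4, -2, 0, 2}; ∂psi/∂t = -6(t - 1) = 0 at t ∈ {1}.
The Hessian is diagonal: diag(psi_ss, psi_tt). Second derivatives: psi_ss(-4)=1440, psi_ss(-2)=-480, psi_ss(0)=480, psi_ss(2)=-1440; psi_tt(1)=-6.
Local maxima occur where both diagonal entries negative: (-2, 1), (2, 1). Count: 2.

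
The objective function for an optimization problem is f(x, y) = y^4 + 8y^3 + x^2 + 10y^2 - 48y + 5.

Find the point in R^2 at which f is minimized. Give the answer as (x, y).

f(x,y) separates as P(x) + Q(y) + 5, so its minimum is min P + min Q + 5.
P'(x) = 2x vanishes at x ∈ {0}; Q'(y) = 4(y - 1)(y + 3)(y + 4) vanishes at y ∈ {-4, -3, 1}.
Local minima of P (where P''>0): P(0)=0. Local minima of Q: Q(-4)=96, Q(1)=-29.
So the global minimum of f is P(0) + Q(1) + 5 = 0 − 29 + 5 = -24, attained at (0, 1).

(0, 1)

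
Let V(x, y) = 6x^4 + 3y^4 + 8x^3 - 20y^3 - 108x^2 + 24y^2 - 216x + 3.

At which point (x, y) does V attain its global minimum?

V(x,y) separates as P(x) + Q(y) + 3, so its minimum is min P + min Q + 3.
P'(x) = 24(x - 3)(x + 1)(x + 3) vanishes at x ∈ {-3, -1, 3}; Q'(y) = 12y(y - 4)(y - 1) vanishes at y ∈ {0, 1, 4}.
Local minima of P (where P''>0): P(-3)=-54, P(3)=-918. Local minima of Q: Q(0)=0, Q(4)=-128.
So the global minimum of V is P(3) + Q(4) + 3 = -918 − 128 + 3 = -1043, attained at (3, 4).

(3, 4)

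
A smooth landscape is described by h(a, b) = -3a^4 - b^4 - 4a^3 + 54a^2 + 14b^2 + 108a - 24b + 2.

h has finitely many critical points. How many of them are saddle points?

h separates as a function of a plus a function of b, so ∇h=0 decouples.
∂h/∂a = -12(a - 3)(a + 1)(a + 3) = 0 at a ∈ {-3, -1, 3}; ∂h/∂b = -4(b - 2)(b - 1)(b + 3) = 0 at b ∈ {-3, 1, 2}.
The Hessian is diagonal: diag(h_aa, h_bb). Second derivatives: h_aa(-3)=-144, h_aa(-1)=96, h_aa(3)=-288; h_bb(-3)=-80, h_bb(1)=16, h_bb(2)=-20.
Saddle points occur where the two diagonal entries have opposite signs: (-3, 1), (-1, -3), (-1, 2), (3, 1). Count: 4.

4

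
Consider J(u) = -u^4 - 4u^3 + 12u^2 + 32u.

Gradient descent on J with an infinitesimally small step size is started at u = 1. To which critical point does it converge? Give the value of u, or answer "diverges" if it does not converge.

-1

J'(u) = -4(u - 2)(u + 1)(u + 4), so J'(1) = 40.
Gradient descent moves in the -J' direction, i.e. u is decreasing.
The nearest critical point in that direction is u = -1, where J'' = 36 > 0 (a local minimum). The iterate converges there.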